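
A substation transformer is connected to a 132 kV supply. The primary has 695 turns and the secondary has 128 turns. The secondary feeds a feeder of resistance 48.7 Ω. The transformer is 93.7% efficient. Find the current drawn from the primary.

I_p ≈ 98.1 A

V_s = 132000 × 128/695 = 24311 V.
I_s = V_s/R = 24311/48.7 = 499.19 A.
P_out = V_s I_s = 24311 × 499.19 = 1.2136×10^7 W.
P_in = P_out/η = 1.2136×10^7/0.937 = 1.2952×10^7 W.
I_p = P_in/V_p = 1.2952×10^7/132000 = 98.1 A.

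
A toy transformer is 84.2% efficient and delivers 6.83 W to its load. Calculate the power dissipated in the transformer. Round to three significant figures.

P_loss ≈ 1.28 W

P_in = P_out/η = 6.83/0.842 = 8.11164 W.
P_loss = P_in − P_out = 8.11164 − 6.83 = 1.28 W.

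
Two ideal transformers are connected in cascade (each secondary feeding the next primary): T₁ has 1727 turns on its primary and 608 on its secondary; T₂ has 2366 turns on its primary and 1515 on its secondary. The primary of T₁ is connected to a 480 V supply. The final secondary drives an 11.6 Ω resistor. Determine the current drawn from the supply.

Secondary of T₁: V = 480.00 × 608/1727 = 168.99 V.
Secondary of T₂: V = 168.99 × 1515/2366 = 108.21 V.
I_load = 108.21/11.6 = 9.3281 A, so P_out = 108.21 × 9.3281 = 1009.4 W.
All ideal ⇒ P_in = P_out, so I_supply = 1009.4/480 = 2.10 A.

I_supply ≈ 2.10 A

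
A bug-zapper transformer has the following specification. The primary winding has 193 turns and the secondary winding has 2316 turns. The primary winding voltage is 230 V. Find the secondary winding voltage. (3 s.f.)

V_s/V_p = N_s/N_p, so V_s = 230 × 2316/193 = 2760 V.

V_s ≈ 2760 V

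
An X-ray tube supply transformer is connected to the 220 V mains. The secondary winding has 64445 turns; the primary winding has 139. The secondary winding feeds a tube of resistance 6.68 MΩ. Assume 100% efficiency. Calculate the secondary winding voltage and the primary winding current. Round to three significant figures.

V_s = V_p × N_s/N_p = 220 × 64445/139 = 102000 V.
I_s = V_s/R = 102000/(6.68×10^6) = 0.015269 A.
I_p = I_s × N_s/N_p = 0.015269 × 64445/139 = 7.08 A.

V_s ≈ 102000 V, I_p ≈ 7.08 A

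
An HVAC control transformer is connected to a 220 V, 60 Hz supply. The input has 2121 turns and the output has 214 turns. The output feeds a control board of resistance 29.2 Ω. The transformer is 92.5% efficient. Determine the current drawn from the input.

I_in ≈ 0.0829 A

V_out = 220 × 214/2121 = 22.197 V.
I_out = V_out/R = 22.197/29.2 = 0.76017 A.
P_out = V_out I_out = 22.197 × 0.76017 = 16.874 W.
P_in = P_out/η = 16.874/0.925 = 18.242 W.
I_in = P_in/V_in = 18.242/220 = 0.0829 A.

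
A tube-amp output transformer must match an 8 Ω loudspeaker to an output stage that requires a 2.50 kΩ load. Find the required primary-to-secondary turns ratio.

N_p/N_s ≈ 17.7

Z_p/Z_s = (N_p/N_s)², so N_p/N_s = √(2500/8) = √312 = 17.7.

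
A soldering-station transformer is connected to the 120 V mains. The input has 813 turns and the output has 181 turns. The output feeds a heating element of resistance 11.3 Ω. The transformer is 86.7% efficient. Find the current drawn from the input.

V_out = 120 × 181/813 = 26.716 V.
I_out = V_out/R = 26.716/11.3 = 2.3642 A.
P_out = V_out I_out = 26.716 × 2.3642 = 63.163 W.
P_in = P_out/η = 63.163/0.867 = 72.852 W.
I_in = P_in/V_in = 72.852/120 = 0.607 A.

I_in ≈ 0.607 A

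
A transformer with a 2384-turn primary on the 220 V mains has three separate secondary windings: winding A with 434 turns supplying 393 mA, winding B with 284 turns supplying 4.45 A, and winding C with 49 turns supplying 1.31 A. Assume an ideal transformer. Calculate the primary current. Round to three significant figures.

I_p ≈ 0.629 A

V_A = 220 × 434/2384 = 40.050 V; V_B = 220 × 284/2384 = 26.208 V; V_C = 220 × 49/2384 = 4.5218 V.
P_out = V_A I_A + V_B I_B + V_C I_C = 40.050×0.393 + 26.208×4.45 + 4.5218×1.31 = 15.740 + 116.63 + 5.9236 = 138.29 W.
Ideal ⇒ P_in = P_out, so I_p = P_out/V_p = 138.29/220 = 0.629 A.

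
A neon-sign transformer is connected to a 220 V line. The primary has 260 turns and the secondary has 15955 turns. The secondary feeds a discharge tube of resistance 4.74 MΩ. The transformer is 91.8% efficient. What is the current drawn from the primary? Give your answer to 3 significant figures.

V_s = 220 × 15955/260 = 13500 V.
I_s = V_s/R = 13500/(4.74×10^6) = 0.0028482 A.
P_out = V_s I_s = 13500 × 0.0028482 = 38.452 W.
P_in = P_out/η = 38.452/0.918 = 41.886 W.
I_p = P_in/V_p = 41.886/220 = 0.190 A.

I_p ≈ 0.190 A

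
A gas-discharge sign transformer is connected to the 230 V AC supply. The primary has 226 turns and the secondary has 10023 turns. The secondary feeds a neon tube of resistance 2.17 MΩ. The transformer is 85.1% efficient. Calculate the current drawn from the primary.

V_s = 230 × 10023/226 = 10200 V.
I_s = V_s/R = 10200/(2.17×10^6) = 0.0047006 A.
P_out = V_s I_s = 10200 × 0.0047006 = 47.948 W.
P_in = P_out/η = 47.948/0.851 = 56.344 W.
I_p = P_in/V_p = 56.344/230 = 0.245 A.

I_p ≈ 0.245 A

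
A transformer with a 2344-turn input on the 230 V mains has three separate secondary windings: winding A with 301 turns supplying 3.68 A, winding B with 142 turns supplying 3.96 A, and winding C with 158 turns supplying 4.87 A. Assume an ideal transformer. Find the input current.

V_A = 230 × 301/2344 = 29.535 V; V_B = 230 × 142/2344 = 13.933 V; V_C = 230 × 158/2344 = 15.503 V.
P_out = V_A I_A + V_B I_B + V_C I_C = 29.535×3.68 + 13.933×3.96 + 15.503×4.87 = 108.69 + 55.176 + 75.502 = 239.37 W.
Ideal ⇒ P_in = P_out, so I_in = P_out/V_in = 239.37/230 = 1.04 A.

I_in ≈ 1.04 A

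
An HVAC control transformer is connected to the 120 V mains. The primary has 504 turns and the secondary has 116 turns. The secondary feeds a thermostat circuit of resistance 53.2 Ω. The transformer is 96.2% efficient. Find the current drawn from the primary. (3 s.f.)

I_p ≈ 0.124 A

V_s = 120 × 116/504 = 27.619 V.
I_s = V_s/R = 27.619/53.2 = 0.51916 A.
P_out = V_s I_s = 27.619 × 0.51916 = 14.339 W.
P_in = P_out/η = 14.339/0.962 = 14.905 W.
I_p = P_in/V_p = 14.905/120 = 0.124 A.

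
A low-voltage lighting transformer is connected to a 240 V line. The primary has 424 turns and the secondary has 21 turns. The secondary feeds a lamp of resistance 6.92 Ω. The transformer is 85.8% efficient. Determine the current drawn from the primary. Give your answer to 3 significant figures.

V_s = 240 × 21/424 = 11.887 V.
I_s = V_s/R = 11.887/6.92 = 1.7177 A.
P_out = V_s I_s = 11.887 × 1.7177 = 20.418 W.
P_in = P_out/η = 20.418/0.858 = 23.798 W.
I_p = P_in/V_p = 23.798/240 = 0.0992 A.

I_p ≈ 0.0992 A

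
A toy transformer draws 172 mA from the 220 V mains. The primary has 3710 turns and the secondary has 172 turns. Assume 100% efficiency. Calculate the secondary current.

I_s ≈ 3.71 A

I_s/I_p = N_p/N_s, so I_s = 0.172 × 3710/172 = 3.71 A.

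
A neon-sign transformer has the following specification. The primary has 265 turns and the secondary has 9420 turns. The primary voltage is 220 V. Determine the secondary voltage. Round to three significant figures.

V_s/V_p = N_s/N_p, so V_s = 220 × 9420/265 = 7820 V.

V_s ≈ 7820 V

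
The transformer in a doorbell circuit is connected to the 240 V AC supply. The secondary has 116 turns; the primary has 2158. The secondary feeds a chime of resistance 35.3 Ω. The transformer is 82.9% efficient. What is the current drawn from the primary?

I_p ≈ 0.0237 A

V_s = 240 × 116/2158 = 12.901 V.
I_s = V_s/R = 12.901/35.3 = 0.36546 A.
P_out = V_s I_s = 12.901 × 0.36546 = 4.7148 W.
P_in = P_out/η = 4.7148/0.829 = 5.6873 W.
I_p = P_in/V_p = 5.6873/240 = 0.0237 A.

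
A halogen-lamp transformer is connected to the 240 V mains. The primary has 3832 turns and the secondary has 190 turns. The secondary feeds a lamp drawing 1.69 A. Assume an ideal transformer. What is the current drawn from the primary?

I_p ≈ 0.0838 A

For an ideal transformer I_p N_p = I_s N_s, so I_p = 1.69 × 190/3832 = 0.0838 A.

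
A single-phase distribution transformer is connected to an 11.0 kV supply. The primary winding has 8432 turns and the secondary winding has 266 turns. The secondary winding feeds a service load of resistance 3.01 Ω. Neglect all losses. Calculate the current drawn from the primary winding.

V_s = V_p × N_s/N_p = 11000 × 266/8432 = 347.01 V.
I_s = V_s/R = 347.01/3.01 = 115.29 A.
For an ideal transformer I_p N_p = I_s N_s, so I_p = 115.29 × 266/8432 = 3.64 A.

I_p ≈ 3.64 A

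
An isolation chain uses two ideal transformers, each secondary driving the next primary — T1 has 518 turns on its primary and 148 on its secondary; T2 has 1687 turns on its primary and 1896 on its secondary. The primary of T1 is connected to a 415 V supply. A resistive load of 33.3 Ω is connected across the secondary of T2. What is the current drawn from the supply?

After T1: V = 415.00 × 148/518 = 118.57 V.
After T2: V = 118.57 × 1896/1687 = 133.26 V.
I_load = 133.26/33.3 = 4.0018 A, so P_out = 133.26 × 4.0018 = 533.29 W.
All ideal ⇒ P_in = P_out, so I_supply = 533.29/415 = 1.29 A.

I_supply ≈ 1.29 A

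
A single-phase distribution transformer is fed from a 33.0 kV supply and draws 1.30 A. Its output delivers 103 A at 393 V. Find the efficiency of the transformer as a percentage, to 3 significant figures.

η ≈ 94.4%

P_in = 33000 × 1.30 = 42900.0 W.
P_out = 393 × 103 = 40479.0 W.
η = P_out/P_in = 40479.0/42900.0 = 0.944.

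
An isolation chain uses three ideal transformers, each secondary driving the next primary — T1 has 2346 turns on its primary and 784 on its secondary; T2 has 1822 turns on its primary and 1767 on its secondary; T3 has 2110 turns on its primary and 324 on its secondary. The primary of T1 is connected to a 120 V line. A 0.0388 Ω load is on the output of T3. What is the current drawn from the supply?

I_supply ≈ 7.66 A

After T1: V = 120.00 × 784/2346 = 40.102 V.
After T2: V = 40.102 × 1767/1822 = 38.892 V.
After T3: V = 38.892 × 324/2110 = 5.9720 V.
I_load = 5.9720/0.0388 = 153.92 A, so P_out = 5.9720 × 153.92 = 919.20 W.
All ideal ⇒ P_in = P_out, so I_supply = 919.20/120 = 7.66 A.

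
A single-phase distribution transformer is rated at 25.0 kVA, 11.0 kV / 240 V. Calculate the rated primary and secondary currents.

I_p ≈ 2.27 A, I_s ≈ 104 A

I_p = S/V_p = 25000/11000 = 2.27 A.
I_s = S/V_s = 25000/240 = 104 A.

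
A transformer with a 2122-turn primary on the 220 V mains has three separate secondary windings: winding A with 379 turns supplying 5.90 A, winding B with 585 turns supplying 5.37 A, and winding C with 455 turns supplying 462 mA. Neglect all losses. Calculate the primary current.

I_p ≈ 2.63 A

V_A = 220 × 379/2122 = 39.293 V; V_B = 220 × 585/2122 = 60.650 V; V_C = 220 × 455/2122 = 47.172 V.
P_out = V_A I_A + V_B I_B + V_C I_C = 39.293×5.90 + 60.650×5.37 + 47.172×0.462 = 231.83 + 325.69 + 21.794 = 579.32 W.
Ideal ⇒ P_in = P_out, so I_p = P_out/V_p = 579.32/220 = 2.63 A.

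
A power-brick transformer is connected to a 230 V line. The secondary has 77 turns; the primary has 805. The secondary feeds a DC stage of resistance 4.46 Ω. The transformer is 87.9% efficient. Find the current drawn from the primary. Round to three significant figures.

V_s = 230 × 77/805 = 22.000 V.
I_s = V_s/R = 22.000/4.46 = 4.9327 A.
P_out = V_s I_s = 22.000 × 4.9327 = 108.52 W.
P_in = P_out/η = 108.52/0.879 = 123.46 W.
I_p = P_in/V_p = 123.46/230 = 0.537 A.

I_p ≈ 0.537 A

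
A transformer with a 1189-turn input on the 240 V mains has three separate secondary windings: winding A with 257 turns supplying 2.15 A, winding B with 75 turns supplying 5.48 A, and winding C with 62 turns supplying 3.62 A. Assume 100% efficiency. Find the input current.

I_in ≈ 0.999 A

V_A = 240 × 257/1189 = 51.876 V; V_B = 240 × 75/1189 = 15.139 V; V_C = 240 × 62/1189 = 12.515 V.
P_out = V_A I_A + V_B I_B + V_C I_C = 51.876×2.15 + 15.139×5.48 + 12.515×3.62 = 111.53 + 82.960 + 45.303 = 239.80 W.
Ideal ⇒ P_in = P_out, so I_in = P_out/V_in = 239.80/240 = 0.999 A.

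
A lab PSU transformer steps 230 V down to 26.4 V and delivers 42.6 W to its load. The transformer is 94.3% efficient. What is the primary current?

I_p ≈ 0.196 A

P_in = P_out/η = 42.6/0.943 = 45.175 W.
I_p = P_in/V_p = 45.175/230 = 0.196 A.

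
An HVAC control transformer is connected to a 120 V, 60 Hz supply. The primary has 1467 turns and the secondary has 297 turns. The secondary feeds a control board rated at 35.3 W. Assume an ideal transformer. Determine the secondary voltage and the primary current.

V_s ≈ 24.3 V, I_p ≈ 0.294 A

V_s = V_p × N_s/N_p = 120 × 297/1467 = 24.294 V.
I_s = P/V_s = 35.3/24.294 = 1.4530 A.
I_p = I_s × N_s/N_p = 1.4530 × 297/1467 = 0.294 A.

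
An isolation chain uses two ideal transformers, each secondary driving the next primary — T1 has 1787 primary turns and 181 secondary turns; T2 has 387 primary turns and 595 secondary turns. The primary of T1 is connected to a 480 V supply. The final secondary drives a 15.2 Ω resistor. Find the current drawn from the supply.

Secondary of T1: V = 480.00 × 181/1787 = 48.618 V.
Secondary of T2: V = 48.618 × 595/387 = 74.748 V.
I_load = 74.748/15.2 = 4.9177 A, so P_out = 74.748 × 4.9177 = 367.59 W.
All ideal ⇒ P_in = P_out, so I_supply = 367.59/480 = 0.766 A.

I_supply ≈ 0.766 A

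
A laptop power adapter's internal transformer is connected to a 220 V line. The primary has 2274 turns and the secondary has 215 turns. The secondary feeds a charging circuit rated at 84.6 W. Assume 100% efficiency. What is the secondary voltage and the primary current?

V_s = V_p × N_s/N_p = 220 × 215/2274 = 20.800 V.
I_s = P/V_s = 84.6/20.800 = 4.0672 A.
I_p = I_s × N_s/N_p = 4.0672 × 215/2274 = 0.385 A.

V_s ≈ 20.8 V, I_p ≈ 0.385 A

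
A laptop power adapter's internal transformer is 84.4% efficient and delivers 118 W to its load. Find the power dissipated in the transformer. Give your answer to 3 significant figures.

P_in = P_out/η = 118/0.844 = 139.810 W.
P_loss = P_in − P_out = 139.810 − 118 = 21.8 W.

P_loss ≈ 21.8 W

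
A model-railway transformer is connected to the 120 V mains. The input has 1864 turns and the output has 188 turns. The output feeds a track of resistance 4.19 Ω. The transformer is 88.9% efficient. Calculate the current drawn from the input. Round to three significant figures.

V_out = 120 × 188/1864 = 12.103 V.
I_out = V_out/R = 12.103/4.19 = 2.8885 A.
P_out = V_out I_out = 12.103 × 2.8885 = 34.960 W.
P_in = P_out/η = 34.960/0.889 = 39.325 W.
I_in = P_in/V_in = 39.325/120 = 0.328 A.

I_in ≈ 0.328 A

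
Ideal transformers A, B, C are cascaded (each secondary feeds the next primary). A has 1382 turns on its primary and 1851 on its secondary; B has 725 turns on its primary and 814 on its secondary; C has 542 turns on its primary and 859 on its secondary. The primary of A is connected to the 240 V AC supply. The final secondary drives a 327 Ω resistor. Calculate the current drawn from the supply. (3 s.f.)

After A: V = 240.00 × 1851/1382 = 321.45 V.
After B: V = 321.45 × 814/725 = 360.91 V.
After C: V = 360.91 × 859/542 = 571.99 V.
I_load = 571.99/327 = 1.7492 A, so P_out = 571.99 × 1.7492 = 1000.5 W.
All ideal ⇒ P_in = P_out, so I_supply = 1000.5/240 = 4.17 A.

I_supply ≈ 4.17 A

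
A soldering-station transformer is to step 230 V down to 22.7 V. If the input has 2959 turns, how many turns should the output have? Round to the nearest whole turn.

N_out = 292 turns

N_out/N_in = V_out/V_in, so N_out = 2959 × 22.7/230 = 292.0 ≈ 292 turns.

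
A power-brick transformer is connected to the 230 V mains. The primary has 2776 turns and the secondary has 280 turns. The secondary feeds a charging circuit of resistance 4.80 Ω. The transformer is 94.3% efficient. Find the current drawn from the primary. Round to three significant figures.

V_s = 230 × 280/2776 = 23.199 V.
I_s = V_s/R = 23.199/4.80 = 4.8331 A.
P_out = V_s I_s = 23.199 × 4.8331 = 112.12 W.
P_in = P_out/η = 112.12/0.943 = 118.90 W.
I_p = P_in/V_p = 118.90/230 = 0.517 A.

I_p ≈ 0.517 A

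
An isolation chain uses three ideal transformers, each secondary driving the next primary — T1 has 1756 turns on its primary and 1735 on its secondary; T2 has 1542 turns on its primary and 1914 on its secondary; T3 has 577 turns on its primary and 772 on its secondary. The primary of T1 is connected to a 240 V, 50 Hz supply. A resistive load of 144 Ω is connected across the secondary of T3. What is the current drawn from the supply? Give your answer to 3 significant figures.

I_supply ≈ 4.49 A

Secondary of T1: V = 240.00 × 1735/1756 = 237.13 V.
Secondary of T2: V = 237.13 × 1914/1542 = 294.34 V.
Secondary of T3: V = 294.34 × 772/577 = 393.81 V.
I_load = 393.81/144 = 2.7348 A, so P_out = 393.81 × 2.7348 = 1077.0 W.
All ideal ⇒ P_in = P_out, so I_supply = 1077.0/240 = 4.49 A.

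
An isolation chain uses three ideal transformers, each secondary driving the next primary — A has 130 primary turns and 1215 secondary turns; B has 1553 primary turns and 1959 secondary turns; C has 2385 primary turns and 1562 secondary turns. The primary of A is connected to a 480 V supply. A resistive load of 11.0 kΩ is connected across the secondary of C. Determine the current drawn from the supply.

I_supply ≈ 2.60 A

After A: V = 480.00 × 1215/130 = 4486.2 V.
After B: V = 4486.2 × 1959/1553 = 5659.0 V.
After C: V = 5659.0 × 1562/2385 = 3706.2 V.
I_load = 3706.2/11000 = 0.33693 A, so P_out = 3706.2 × 0.33693 = 1248.7 W.
All ideal ⇒ P_in = P_out, so I_supply = 1248.7/480 = 2.60 A.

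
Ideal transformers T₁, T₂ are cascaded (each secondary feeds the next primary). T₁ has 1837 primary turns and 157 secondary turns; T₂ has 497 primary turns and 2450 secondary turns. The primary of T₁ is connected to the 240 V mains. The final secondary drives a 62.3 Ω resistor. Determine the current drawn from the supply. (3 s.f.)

Secondary of T₁: V = 240.00 × 157/1837 = 20.512 V.
Secondary of T₂: V = 20.512 × 2450/497 = 101.11 V.
I_load = 101.11/62.3 = 1.6230 A, so P_out = 101.11 × 1.6230 = 164.11 W.
All ideal ⇒ P_in = P_out, so I_supply = 164.11/240 = 0.684 A.

I_supply ≈ 0.684 A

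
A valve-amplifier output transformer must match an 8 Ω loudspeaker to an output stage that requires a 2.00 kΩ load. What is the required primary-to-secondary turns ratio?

Z_p/Z_s = (N_p/N_s)², so N_p/N_s = √(2000/8) = √250 = 15.8.

N_p/N_s ≈ 15.8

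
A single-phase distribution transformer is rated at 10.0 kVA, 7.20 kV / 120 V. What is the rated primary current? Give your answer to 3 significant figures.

I_p ≈ 1.39 A

I_p = S/V_p = 10000/7200 = 1.39 A.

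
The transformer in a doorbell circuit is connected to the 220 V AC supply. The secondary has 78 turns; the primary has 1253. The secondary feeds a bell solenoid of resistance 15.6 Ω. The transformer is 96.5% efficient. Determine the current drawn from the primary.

V_s = 220 × 78/1253 = 13.695 V.
I_s = V_s/R = 13.695/15.6 = 0.87789 A.
P_out = V_s I_s = 13.695 × 0.87789 = 12.023 W.
P_in = P_out/η = 12.023/0.965 = 12.459 W.
I_p = P_in/V_p = 12.459/220 = 0.0566 A.

I_p ≈ 0.0566 A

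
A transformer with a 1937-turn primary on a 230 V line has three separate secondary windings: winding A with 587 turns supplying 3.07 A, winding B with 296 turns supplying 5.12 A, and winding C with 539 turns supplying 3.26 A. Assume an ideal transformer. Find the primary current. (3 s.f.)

I_p ≈ 2.62 A

V_A = 230 × 587/1937 = 69.701 V; V_B = 230 × 296/1937 = 35.147 V; V_C = 230 × 539/1937 = 64.001 V.
P_out = V_A I_A + V_B I_B + V_C I_C = 69.701×3.07 + 35.147×5.12 + 64.001×3.26 = 213.98 + 179.95 + 208.64 = 602.58 W.
Ideal ⇒ P_in = P_out, so I_p = P_out/V_p = 602.58/230 = 2.62 A.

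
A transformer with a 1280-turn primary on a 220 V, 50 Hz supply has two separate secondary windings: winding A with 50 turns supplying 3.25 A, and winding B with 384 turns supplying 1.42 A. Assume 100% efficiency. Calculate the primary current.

I_p ≈ 0.553 A

V_A = 220 × 50/1280 = 8.5938 V; V_B = 220 × 384/1280 = 66.000 V.
P_out = V_A I_A + V_B I_B = 8.5938×3.25 + 66.000×1.42 = 27.930 + 93.720 = 121.65 W.
Ideal ⇒ P_in = P_out, so I_p = P_out/V_p = 121.65/220 = 0.553 A.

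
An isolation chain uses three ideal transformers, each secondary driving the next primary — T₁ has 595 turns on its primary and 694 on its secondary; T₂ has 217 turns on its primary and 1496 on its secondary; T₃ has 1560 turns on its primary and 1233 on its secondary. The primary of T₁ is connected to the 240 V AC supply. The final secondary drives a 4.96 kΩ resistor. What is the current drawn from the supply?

Secondary of T₁: V = 240.00 × 694/595 = 279.93 V.
Secondary of T₂: V = 279.93 × 1496/217 = 1929.9 V.
Secondary of T₃: V = 1929.9 × 1233/1560 = 1525.3 V.
I_load = 1525.3/4960 = 0.30753 A, so P_out = 1525.3 × 0.30753 = 469.08 W.
All ideal ⇒ P_in = P_out, so I_supply = 469.08/240 = 1.95 A.

I_supply ≈ 1.95 A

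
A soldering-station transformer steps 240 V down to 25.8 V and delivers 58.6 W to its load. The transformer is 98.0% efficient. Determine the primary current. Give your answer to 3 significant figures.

I_p ≈ 0.249 A

P_in = P_out/η = 58.6/0.980 = 59.796 W.
I_p = P_in/V_p = 59.796/240 = 0.249 A.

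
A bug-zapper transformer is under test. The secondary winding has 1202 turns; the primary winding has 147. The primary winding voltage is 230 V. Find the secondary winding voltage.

V_s ≈ 1880 V

V_s/V_p = N_s/N_p, so V_s = 230 × 1202/147 = 1880 V.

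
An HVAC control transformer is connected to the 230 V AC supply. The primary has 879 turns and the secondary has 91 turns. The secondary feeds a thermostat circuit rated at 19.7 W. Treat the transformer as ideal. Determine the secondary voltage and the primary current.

V_s ≈ 23.8 V, I_p ≈ 0.0857 A

V_s = V_p × N_s/N_p = 230 × 91/879 = 23.811 V.
I_s = P/V_s = 19.7/23.811 = 0.82734 A.
I_p = I_s × N_s/N_p = 0.82734 × 91/879 = 0.0857 A.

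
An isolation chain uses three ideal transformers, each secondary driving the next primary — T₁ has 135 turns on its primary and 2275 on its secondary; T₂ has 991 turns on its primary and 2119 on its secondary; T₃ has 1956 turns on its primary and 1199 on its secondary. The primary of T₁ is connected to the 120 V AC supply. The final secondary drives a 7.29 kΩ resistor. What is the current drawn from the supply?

I_supply ≈ 8.03 A

Secondary of T₁: V = 120.00 × 2275/135 = 2022.2 V.
Secondary of T₂: V = 2022.2 × 2119/991 = 4324.0 V.
Secondary of T₃: V = 4324.0 × 1199/1956 = 2650.6 V.
I_load = 2650.6/7290 = 0.36359 A, so P_out = 2650.6 × 0.36359 = 963.71 W.
All ideal ⇒ P_in = P_out, so I_supply = 963.71/120 = 8.03 A.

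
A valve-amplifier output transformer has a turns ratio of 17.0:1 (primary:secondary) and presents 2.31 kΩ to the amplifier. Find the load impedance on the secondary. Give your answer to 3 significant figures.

Z_s ≈ 7.99 Ω

Z_s = Z_p/(N_p/N_s)² = 2310/17.0² = 7.99 Ω.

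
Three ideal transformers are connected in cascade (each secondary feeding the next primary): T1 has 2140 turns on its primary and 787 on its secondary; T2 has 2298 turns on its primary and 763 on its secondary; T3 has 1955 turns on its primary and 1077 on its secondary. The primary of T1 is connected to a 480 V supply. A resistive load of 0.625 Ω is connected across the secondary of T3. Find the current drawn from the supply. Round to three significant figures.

Secondary of T1: V = 480.00 × 787/2140 = 176.52 V.
Secondary of T2: V = 176.52 × 763/2298 = 58.611 V.
Secondary of T3: V = 58.611 × 1077/1955 = 32.288 V.
I_load = 32.288/0.625 = 51.661 A, so P_out = 32.288 × 51.661 = 1668.1 W.
All ideal ⇒ P_in = P_out, so I_supply = 1668.1/480 = 3.48 A.

I_supply ≈ 3.48 A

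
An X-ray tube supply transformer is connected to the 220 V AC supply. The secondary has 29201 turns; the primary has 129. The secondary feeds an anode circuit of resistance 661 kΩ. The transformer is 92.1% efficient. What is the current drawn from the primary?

I_p ≈ 18.5 A

V_s = 220 × 29201/129 = 49800 V.
I_s = V_s/R = 49800/661000 = 0.075341 A.
P_out = V_s I_s = 49800 × 0.075341 = 3752.0 W.
P_in = P_out/η = 3752.0/0.921 = 4073.8 W.
I_p = P_in/V_p = 4073.8/220 = 18.5 A.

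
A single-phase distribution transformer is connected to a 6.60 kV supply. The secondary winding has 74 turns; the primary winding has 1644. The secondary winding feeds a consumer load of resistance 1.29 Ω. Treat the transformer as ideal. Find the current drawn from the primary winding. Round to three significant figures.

I_p ≈ 10.4 A

V_s = V_p × N_s/N_p = 6600 × 74/1644 = 297.08 V.
I_s = V_s/R = 297.08/1.29 = 230.29 A.
For an ideal transformer I_p N_p = I_s N_s, so I_p = 230.29 × 74/1644 = 10.4 A.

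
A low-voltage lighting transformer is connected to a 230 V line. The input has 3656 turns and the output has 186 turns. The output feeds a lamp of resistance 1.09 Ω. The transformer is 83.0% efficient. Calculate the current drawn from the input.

V_out = 230 × 186/3656 = 11.701 V.
I_out = V_out/R = 11.701/1.09 = 10.735 A.
P_out = V_out I_out = 11.701 × 10.735 = 125.62 W.
P_in = P_out/η = 125.62/0.830 = 151.34 W.
I_in = P_in/V_in = 151.34/230 = 0.658 A.

I_in ≈ 0.658 A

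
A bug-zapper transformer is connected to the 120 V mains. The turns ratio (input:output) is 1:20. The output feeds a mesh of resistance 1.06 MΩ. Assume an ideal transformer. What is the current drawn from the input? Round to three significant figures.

I_in ≈ 0.0453 A

V_out = V_in × N_out/N_in = 120 × 20/1 = 2400.0 V.
I_out = V_out/R = 2400.0/(1.06×10^6) = 0.0022642 A.
For an ideal transformer I_in N_in = I_out N_out, so I_in = 0.0022642 × 20/1 = 0.0453 A.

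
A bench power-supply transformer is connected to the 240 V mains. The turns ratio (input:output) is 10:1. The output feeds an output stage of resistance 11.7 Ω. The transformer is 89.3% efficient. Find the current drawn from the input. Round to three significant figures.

I_in ≈ 0.230 A

V_out = 240 × 1/10 = 24.000 V.
I_out = V_out/R = 24.000/11.7 = 2.0513 A.
P_out = V_out I_out = 24.000 × 2.0513 = 49.231 W.
P_in = P_out/η = 49.231/0.893 = 55.130 W.
I_in = P_in/V_in = 55.130/240 = 0.230 A.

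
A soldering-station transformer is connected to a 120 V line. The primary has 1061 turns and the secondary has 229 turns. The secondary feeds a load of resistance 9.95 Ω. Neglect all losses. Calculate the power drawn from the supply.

V_s = V_p × N_s/N_p = 120 × 229/1061 = 25.900 V.
I_s = V_s/R = 25.900/9.95 = 2.6030 A.
I_p = I_s × N_s/N_p = 2.6030 × 229/1061 = 0.56182 A.
P = V_p I_p = 120 × 0.56182 = 67.4 W.

P ≈ 67.4 W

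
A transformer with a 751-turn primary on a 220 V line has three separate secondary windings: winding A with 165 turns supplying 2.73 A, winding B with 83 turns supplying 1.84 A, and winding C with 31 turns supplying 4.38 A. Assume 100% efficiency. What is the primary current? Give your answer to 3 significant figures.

I_p ≈ 0.984 A

V_A = 220 × 165/751 = 48.336 V; V_B = 220 × 83/751 = 24.314 V; V_C = 220 × 31/751 = 9.0812 V.
P_out = V_A I_A + V_B I_B + V_C I_C = 48.336×2.73 + 24.314×1.84 + 9.0812×4.38 = 131.96 + 44.738 + 39.776 = 216.47 W.
Ideal ⇒ P_in = P_out, so I_p = P_out/V_p = 216.47/220 = 0.984 A.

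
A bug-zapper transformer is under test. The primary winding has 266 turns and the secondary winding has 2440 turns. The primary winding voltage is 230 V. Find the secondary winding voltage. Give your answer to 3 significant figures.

V_s ≈ 2110 V

V_s/V_p = N_s/N_p, so V_s = 230 × 2440/266 = 2110 V.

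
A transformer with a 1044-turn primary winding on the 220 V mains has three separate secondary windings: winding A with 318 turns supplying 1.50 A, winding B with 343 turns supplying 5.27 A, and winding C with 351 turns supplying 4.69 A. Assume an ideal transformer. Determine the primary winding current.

V_A = 220 × 318/1044 = 67.011 V; V_B = 220 × 343/1044 = 72.280 V; V_C = 220 × 351/1044 = 73.966 V.
P_out = V_A I_A + V_B I_B + V_C I_C = 67.011×1.50 + 72.280×5.27 + 73.966×4.69 = 100.52 + 380.91 + 346.90 = 828.33 W.
Ideal ⇒ P_in = P_out, so I_p = P_out/V_p = 828.33/220 = 3.77 A.

I_p ≈ 3.77 A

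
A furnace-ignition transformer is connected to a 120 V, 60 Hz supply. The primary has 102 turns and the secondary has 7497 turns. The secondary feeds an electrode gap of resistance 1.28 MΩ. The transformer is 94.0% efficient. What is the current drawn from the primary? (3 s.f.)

I_p ≈ 0.539 A

V_s = 120 × 7497/102 = 8820.0 V.
I_s = V_s/R = 8820.0/(1.28×10^6) = 0.0068906 A.
P_out = V_s I_s = 8820.0 × 0.0068906 = 60.775 W.
P_in = P_out/η = 60.775/0.940 = 64.655 W.
I_p = P_in/V_p = 64.655/120 = 0.539 A.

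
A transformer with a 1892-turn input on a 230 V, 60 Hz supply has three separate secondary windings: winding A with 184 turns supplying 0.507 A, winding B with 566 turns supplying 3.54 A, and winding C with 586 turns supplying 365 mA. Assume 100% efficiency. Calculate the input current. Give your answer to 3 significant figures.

V_A = 230 × 184/1892 = 22.368 V; V_B = 230 × 566/1892 = 68.805 V; V_C = 230 × 586/1892 = 71.237 V.
P_out = V_A I_A + V_B I_B + V_C I_C = 22.368×0.507 + 68.805×3.54 + 71.237×0.365 = 11.341 + 243.57 + 26.001 = 280.91 W.
Ideal ⇒ P_in = P_out, so I_in = P_out/V_in = 280.91/230 = 1.22 A.

I_in ≈ 1.22 A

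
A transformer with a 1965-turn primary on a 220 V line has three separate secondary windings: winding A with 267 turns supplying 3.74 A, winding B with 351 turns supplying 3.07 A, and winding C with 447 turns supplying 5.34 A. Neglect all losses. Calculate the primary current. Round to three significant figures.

V_A = 220 × 267/1965 = 29.893 V; V_B = 220 × 351/1965 = 39.298 V; V_C = 220 × 447/1965 = 50.046 V.
P_out = V_A I_A + V_B I_B + V_C I_C = 29.893×3.74 + 39.298×3.07 + 50.046×5.34 = 111.80 + 120.64 + 267.24 = 499.69 W.
Ideal ⇒ P_in = P_out, so I_p = P_out/V_p = 499.69/220 = 2.27 A.

I_p ≈ 2.27 A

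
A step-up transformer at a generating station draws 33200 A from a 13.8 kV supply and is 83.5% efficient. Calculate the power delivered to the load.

P_out ≈ 3.83×10^8 W

P_in = V_p I_p = 13800 × 33200 = 4.5816×10^8 W.
P_out = η P_in = 0.835 × 4.5816×10^8 = 3.83×10^8 W.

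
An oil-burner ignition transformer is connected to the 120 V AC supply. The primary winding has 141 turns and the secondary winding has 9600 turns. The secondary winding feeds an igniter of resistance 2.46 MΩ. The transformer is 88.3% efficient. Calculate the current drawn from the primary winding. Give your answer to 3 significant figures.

V_s = 120 × 9600/141 = 8170.2 V.
I_s = V_s/R = 8170.2/(2.46×10^6) = 0.0033212 A.
P_out = V_s I_s = 8170.2 × 0.0033212 = 27.135 W.
P_in = P_out/η = 27.135/0.883 = 30.731 W.
I_p = P_in/V_p = 30.731/120 = 0.256 A.

I_p ≈ 0.256 A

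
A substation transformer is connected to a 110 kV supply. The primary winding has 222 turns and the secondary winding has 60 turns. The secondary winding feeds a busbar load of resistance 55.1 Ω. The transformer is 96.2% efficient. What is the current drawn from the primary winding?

I_p ≈ 152 A

V_s = 110000 × 60/222 = 29730 V.
I_s = V_s/R = 29730/55.1 = 539.56 A.
P_out = V_s I_s = 29730 × 539.56 = 1.6041×10^7 W.
P_in = P_out/η = 1.6041×10^7/0.962 = 1.6675×10^7 W.
I_p = P_in/V_p = 1.6675×10^7/110000 = 152 A.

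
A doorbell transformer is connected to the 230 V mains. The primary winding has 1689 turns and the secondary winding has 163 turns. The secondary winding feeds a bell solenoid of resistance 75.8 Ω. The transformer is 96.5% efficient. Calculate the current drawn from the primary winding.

V_s = 230 × 163/1689 = 22.197 V.
I_s = V_s/R = 22.197/75.8 = 0.29283 A.
P_out = V_s I_s = 22.197 × 0.29283 = 6.4998 W.
P_in = P_out/η = 6.4998/0.965 = 6.7356 W.
I_p = P_in/V_p = 6.7356/230 = 0.0293 A.

I_p ≈ 0.0293 A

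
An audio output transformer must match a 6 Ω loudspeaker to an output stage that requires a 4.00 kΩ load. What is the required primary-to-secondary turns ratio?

Z_p/Z_s = (N_p/N_s)², so N_p/N_s = √(4000/6) = √667 = 25.8.

N_p/N_s ≈ 25.8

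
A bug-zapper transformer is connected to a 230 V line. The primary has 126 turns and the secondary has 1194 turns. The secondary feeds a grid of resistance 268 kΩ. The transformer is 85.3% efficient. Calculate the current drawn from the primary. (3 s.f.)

I_p ≈ 0.0903 A

V_s = 230 × 1194/126 = 2179.5 V.
I_s = V_s/R = 2179.5/268000 = 0.0081326 A.
P_out = V_s I_s = 2179.5 × 0.0081326 = 17.725 W.
P_in = P_out/η = 17.725/0.853 = 20.780 W.
I_p = P_in/V_p = 20.780/230 = 0.0903 A.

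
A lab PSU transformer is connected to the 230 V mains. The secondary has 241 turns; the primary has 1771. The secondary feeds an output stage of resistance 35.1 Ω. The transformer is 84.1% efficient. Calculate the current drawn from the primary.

I_p ≈ 0.144 A

V_s = 230 × 241/1771 = 31.299 V.
I_s = V_s/R = 31.299/35.1 = 0.89170 A.
P_out = V_s I_s = 31.299 × 0.89170 = 27.909 W.
P_in = P_out/η = 27.909/0.841 = 33.186 W.
I_p = P_in/V_p = 33.186/230 = 0.144 A.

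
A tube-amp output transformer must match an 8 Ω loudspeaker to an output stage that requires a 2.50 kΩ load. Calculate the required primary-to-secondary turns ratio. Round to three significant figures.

Z_p/Z_s = (N_p/N_s)², so N_p/N_s = √(2500/8) = √312 = 17.7.

N_p/N_s ≈ 17.7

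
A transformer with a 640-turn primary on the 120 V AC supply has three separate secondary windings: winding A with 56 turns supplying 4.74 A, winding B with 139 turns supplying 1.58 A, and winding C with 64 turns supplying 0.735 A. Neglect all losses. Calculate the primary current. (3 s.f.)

I_p ≈ 0.831 A

V_A = 120 × 56/640 = 10.500 V; V_B = 120 × 139/640 = 26.062 V; V_C = 120 × 64/640 = 12.000 V.
P_out = V_A I_A + V_B I_B + V_C I_C = 10.500×4.74 + 26.062×1.58 + 12.000×0.735 = 49.770 + 41.179 + 8.8200 = 99.769 W.
Ideal ⇒ P_in = P_out, so I_p = P_out/V_p = 99.769/120 = 0.831 A.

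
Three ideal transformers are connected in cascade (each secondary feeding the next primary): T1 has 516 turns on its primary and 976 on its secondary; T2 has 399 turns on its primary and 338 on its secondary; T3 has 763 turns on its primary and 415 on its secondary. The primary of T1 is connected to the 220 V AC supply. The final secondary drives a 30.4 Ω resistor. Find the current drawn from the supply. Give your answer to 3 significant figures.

Secondary of T1: V = 220.00 × 976/516 = 416.12 V.
Secondary of T2: V = 416.12 × 338/399 = 352.51 V.
Secondary of T3: V = 352.51 × 415/763 = 191.73 V.
I_load = 191.73/30.4 = 6.3069 A, so P_out = 191.73 × 6.3069 = 1209.2 W.
All ideal ⇒ P_in = P_out, so I_supply = 1209.2/220 = 5.50 A.

I_supply ≈ 5.50 A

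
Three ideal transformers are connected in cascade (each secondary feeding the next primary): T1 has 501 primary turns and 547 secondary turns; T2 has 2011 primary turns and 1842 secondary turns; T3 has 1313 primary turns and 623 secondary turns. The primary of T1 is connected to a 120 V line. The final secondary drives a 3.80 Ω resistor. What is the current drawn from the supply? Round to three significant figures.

I_supply ≈ 7.11 A

After T1: V = 120.00 × 547/501 = 131.02 V.
After T2: V = 131.02 × 1842/2011 = 120.01 V.
After T3: V = 120.01 × 623/1313 = 56.942 V.
I_load = 56.942/3.80 = 14.985 A, so P_out = 56.942 × 14.985 = 853.26 W.
All ideal ⇒ P_in = P_out, so I_supply = 853.26/120 = 7.11 A.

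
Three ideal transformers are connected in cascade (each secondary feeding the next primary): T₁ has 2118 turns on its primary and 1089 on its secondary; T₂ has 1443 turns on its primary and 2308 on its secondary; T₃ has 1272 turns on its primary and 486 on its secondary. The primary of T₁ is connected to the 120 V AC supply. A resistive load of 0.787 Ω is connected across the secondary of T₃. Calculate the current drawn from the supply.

Secondary of T₁: V = 120.00 × 1089/2118 = 61.700 V.
Secondary of T₂: V = 61.700 × 2308/1443 = 98.685 V.
Secondary of T₃: V = 98.685 × 486/1272 = 37.705 V.
I_load = 37.705/0.787 = 47.910 A, so P_out = 37.705 × 47.910 = 1806.5 W.
All ideal ⇒ P_in = P_out, so I_supply = 1806.5/120 = 15.1 A.

I_supply ≈ 15.1 A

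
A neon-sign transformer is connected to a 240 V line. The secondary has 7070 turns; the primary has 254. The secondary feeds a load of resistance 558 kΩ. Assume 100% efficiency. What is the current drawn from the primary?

V_s = V_p × N_s/N_p = 240 × 7070/254 = 6680.3 V.
I_s = V_s/R = 6680.3/558000 = 0.011972 A.
For an ideal transformer I_p N_p = I_s N_s, so I_p = 0.011972 × 7070/254 = 0.333 A.

I_p ≈ 0.333 A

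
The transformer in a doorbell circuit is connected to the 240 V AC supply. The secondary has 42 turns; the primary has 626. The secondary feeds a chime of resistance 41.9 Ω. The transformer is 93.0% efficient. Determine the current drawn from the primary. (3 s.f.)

I_p ≈ 0.0277 A

V_s = 240 × 42/626 = 16.102 V.
I_s = V_s/R = 16.102/41.9 = 0.38430 A.
P_out = V_s I_s = 16.102 × 0.38430 = 6.1881 W.
P_in = P_out/η = 6.1881/0.930 = 6.6539 W.
I_p = P_in/V_p = 6.6539/240 = 0.0277 A.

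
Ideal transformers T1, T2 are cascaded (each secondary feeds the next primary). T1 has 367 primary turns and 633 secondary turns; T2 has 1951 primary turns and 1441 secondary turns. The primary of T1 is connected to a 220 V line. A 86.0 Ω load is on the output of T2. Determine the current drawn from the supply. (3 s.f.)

Secondary of T1: V = 220.00 × 633/367 = 379.46 V.
Secondary of T2: V = 379.46 × 1441/1951 = 280.26 V.
I_load = 280.26/86.0 = 3.2589 A, so P_out = 280.26 × 3.2589 = 913.35 W.
All ideal ⇒ P_in = P_out, so I_supply = 913.35/220 = 4.15 A.

I_supply ≈ 4.15 A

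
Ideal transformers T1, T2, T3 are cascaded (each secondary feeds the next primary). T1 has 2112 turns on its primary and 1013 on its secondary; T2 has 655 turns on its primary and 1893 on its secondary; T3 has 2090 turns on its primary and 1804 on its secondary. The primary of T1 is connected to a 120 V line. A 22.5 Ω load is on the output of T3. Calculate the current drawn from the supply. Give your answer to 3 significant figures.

I_supply ≈ 7.64 A

Secondary of T1: V = 120.00 × 1013/2112 = 57.557 V.
Secondary of T2: V = 57.557 × 1893/655 = 166.34 V.
Secondary of T3: V = 166.34 × 1804/2090 = 143.58 V.
I_load = 143.58/22.5 = 6.3814 A, so P_out = 143.58 × 6.3814 = 916.24 W.
All ideal ⇒ P_in = P_out, so I_supply = 916.24/120 = 7.64 A.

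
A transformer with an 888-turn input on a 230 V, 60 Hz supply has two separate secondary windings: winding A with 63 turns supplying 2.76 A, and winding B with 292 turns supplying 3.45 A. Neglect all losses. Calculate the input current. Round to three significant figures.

I_in ≈ 1.33 A

V_A = 230 × 63/888 = 16.318 V; V_B = 230 × 292/888 = 75.631 V.
P_out = V_A I_A + V_B I_B = 16.318×2.76 + 75.631×3.45 = 45.036 + 260.93 = 305.96 W.
Ideal ⇒ P_in = P_out, so I_in = P_out/V_in = 305.96/230 = 1.33 A.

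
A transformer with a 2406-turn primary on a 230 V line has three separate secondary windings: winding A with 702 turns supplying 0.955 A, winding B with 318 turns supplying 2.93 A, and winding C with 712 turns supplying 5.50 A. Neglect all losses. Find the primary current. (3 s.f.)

I_p ≈ 2.29 A

V_A = 230 × 702/2406 = 67.107 V; V_B = 230 × 318/2406 = 30.399 V; V_C = 230 × 712/2406 = 68.063 V.
P_out = V_A I_A + V_B I_B + V_C I_C = 67.107×0.955 + 30.399×2.93 + 68.063×5.50 = 64.087 + 89.069 + 374.35 = 527.50 W.
Ideal ⇒ P_in = P_out, so I_p = P_out/V_p = 527.50/230 = 2.29 A.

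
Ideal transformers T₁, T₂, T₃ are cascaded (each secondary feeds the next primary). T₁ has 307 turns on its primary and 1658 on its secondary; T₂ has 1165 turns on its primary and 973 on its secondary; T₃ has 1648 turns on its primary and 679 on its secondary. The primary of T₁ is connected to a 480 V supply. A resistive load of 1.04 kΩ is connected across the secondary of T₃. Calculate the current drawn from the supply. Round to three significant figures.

I_supply ≈ 1.59 A

Secondary of T₁: V = 480.00 × 1658/307 = 2592.3 V.
Secondary of T₂: V = 2592.3 × 973/1165 = 2165.1 V.
Secondary of T₃: V = 2165.1 × 679/1648 = 892.05 V.
I_load = 892.05/1040 = 0.85774 A, so P_out = 892.05 × 0.85774 = 765.14 W.
All ideal ⇒ P_in = P_out, so I_supply = 765.14/480 = 1.59 A.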